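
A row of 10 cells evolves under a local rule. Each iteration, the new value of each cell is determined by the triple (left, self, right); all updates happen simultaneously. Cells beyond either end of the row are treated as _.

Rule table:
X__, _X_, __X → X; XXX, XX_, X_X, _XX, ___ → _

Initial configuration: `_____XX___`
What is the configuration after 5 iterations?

X___X__X__

iteration 1: ____X__X__
iteration 2: ___XXXXXX_
iteration 3: __X______X
iteration 4: _XXX____XX
iteration 5: X___X__X__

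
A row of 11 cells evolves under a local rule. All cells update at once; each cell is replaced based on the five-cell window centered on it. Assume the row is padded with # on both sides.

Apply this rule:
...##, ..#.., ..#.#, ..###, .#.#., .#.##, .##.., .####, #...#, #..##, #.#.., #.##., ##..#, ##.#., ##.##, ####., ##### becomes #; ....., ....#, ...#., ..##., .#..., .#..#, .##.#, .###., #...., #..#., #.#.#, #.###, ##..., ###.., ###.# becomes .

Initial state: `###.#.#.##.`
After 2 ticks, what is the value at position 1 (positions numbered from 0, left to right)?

##.#.#.##.#
#.#.#.##.#.
position 1 holds .

.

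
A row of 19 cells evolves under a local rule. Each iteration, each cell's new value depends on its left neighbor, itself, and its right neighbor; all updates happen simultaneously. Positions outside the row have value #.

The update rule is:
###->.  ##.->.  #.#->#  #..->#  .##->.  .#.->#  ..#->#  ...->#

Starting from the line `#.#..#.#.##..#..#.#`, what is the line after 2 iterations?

#........##.......#

iteration 1: .########..#######.
iteration 2: #........##.......#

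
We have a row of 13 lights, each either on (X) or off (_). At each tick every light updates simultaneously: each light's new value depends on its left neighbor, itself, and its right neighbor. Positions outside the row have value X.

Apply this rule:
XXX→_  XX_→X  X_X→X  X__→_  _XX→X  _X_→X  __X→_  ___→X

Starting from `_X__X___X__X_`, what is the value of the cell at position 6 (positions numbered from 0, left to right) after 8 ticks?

X

XX__X_X_X__XX
_X__XXXXX__X_
XX__X___X__XX
_X__X_X_X__X_
XX__XXXXX__XX
_X__X___X__X_  (repeats tick 0; period 6)
tick 8: _X__XXXXX__X_
position 6 holds X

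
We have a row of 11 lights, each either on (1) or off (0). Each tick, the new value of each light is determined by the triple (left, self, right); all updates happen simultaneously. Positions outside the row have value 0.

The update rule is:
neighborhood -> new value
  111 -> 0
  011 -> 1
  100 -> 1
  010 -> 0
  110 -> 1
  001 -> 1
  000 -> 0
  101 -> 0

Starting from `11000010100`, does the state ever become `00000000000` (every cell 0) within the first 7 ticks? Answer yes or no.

no

11100100010
10111010101
00101000000
01000100000
10101010000
00000001000
00000010100
tick 7 is 00000010100, still not uniform 0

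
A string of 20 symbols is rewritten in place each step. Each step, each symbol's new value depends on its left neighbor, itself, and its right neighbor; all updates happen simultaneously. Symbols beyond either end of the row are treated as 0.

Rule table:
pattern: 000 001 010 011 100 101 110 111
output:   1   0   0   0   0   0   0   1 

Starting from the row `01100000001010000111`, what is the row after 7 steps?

00001111100000110010
11100111001110000000
01000010000100111111
00011000110000011110
11000010000111001100
00011000110010000001
11000010000000111100

11000010000000111100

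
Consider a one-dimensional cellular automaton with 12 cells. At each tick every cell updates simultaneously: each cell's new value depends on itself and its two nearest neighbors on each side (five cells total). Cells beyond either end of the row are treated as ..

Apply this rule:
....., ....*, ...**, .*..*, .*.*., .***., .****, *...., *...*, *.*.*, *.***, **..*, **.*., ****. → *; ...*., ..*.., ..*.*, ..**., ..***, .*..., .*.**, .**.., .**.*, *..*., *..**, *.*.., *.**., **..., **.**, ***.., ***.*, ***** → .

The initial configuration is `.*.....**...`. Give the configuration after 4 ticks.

...****...**
***.**..**..
.*....*....*
...**...**..

...**...**..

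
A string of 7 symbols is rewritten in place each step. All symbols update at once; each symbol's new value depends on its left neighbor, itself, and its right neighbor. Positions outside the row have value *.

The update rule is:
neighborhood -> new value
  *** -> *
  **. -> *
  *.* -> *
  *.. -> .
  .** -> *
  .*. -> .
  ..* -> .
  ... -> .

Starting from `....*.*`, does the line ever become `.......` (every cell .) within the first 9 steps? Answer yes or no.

.....**
.....**  (fixed point — unchanged through step 9)
step 9 is .....**, still not uniform .

no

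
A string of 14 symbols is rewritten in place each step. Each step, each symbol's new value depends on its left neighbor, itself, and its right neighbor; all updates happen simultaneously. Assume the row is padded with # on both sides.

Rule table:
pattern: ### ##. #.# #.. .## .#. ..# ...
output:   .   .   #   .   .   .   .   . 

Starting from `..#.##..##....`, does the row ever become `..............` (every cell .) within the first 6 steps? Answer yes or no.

...#..........
..............
all cells are . at step 2

yes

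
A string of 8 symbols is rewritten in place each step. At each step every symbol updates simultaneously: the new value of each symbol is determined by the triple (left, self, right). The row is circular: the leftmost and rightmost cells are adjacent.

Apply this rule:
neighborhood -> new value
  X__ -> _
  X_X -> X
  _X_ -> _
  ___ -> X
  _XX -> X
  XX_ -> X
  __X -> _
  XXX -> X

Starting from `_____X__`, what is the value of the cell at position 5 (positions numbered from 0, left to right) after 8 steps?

XXXX___X
XXXX_X_X
XXXXX_XX
XXXXXXXX
XXXXXXXX  (fixed point — unchanged through step 8)
position 5 holds X

X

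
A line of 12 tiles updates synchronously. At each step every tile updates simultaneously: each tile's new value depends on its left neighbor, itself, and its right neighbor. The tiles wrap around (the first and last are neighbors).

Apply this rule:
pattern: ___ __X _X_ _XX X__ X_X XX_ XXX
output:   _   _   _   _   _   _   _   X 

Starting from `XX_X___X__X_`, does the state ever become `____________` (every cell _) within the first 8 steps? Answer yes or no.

____________
all cells are _ at step 1

yes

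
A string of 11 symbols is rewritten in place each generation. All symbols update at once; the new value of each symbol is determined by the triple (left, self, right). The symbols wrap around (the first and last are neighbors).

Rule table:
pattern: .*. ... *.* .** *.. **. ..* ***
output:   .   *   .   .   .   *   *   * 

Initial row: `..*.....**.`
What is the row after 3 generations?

generation 1: **..****.*.
generation 2: .*.*.***...
generation 3: *.....**.**

*.....**.**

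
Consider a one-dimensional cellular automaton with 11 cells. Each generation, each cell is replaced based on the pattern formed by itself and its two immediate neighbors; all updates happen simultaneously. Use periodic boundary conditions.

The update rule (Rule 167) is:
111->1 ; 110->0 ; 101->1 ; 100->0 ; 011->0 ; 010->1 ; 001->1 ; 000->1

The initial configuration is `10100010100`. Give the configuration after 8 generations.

11101111101
11010111010
00111010111
01010111010
11111010110
01110111001
10101010011
01111110101

01111110101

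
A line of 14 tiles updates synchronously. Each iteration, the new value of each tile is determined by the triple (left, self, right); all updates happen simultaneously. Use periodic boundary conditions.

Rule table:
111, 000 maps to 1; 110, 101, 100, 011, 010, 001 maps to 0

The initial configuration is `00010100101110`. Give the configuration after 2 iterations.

00011111110000

iteration 1: 11000000000100
iteration 2: 00011111110000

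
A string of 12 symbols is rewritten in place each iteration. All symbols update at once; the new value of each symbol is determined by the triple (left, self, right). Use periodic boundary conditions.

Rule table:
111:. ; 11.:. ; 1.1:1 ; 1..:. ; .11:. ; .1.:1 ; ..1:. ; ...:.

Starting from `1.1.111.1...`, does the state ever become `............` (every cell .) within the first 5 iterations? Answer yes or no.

1111...11...
............
all cells are . at iteration 2

yes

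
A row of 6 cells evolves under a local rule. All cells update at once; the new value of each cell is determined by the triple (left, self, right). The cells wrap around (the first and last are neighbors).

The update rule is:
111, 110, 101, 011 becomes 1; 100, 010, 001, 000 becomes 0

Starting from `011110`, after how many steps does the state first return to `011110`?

1

011110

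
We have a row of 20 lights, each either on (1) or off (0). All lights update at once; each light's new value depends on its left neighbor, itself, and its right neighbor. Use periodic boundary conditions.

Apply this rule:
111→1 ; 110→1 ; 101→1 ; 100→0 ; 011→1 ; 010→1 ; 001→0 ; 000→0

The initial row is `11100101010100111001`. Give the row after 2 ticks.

11100111111100111001

tick 1: 11100111111100111001
tick 2: 11100111111100111001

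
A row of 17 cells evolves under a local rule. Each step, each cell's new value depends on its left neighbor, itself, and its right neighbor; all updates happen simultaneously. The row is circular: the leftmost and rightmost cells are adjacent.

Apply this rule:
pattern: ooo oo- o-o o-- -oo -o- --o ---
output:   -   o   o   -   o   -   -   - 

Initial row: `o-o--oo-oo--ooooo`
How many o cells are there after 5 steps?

oo---ooooo--o----
oo---o---o-------
oo---------------
oo---------------  (fixed point — unchanged through step 5)
count of o: 2

2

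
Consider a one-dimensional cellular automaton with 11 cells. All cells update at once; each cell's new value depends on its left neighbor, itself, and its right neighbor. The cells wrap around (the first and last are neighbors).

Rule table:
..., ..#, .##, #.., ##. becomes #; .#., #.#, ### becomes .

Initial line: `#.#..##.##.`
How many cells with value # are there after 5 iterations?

4

...####.##.
####..#.###
...###..#..
####.###.##
...#.#.#.#.
count of #: 4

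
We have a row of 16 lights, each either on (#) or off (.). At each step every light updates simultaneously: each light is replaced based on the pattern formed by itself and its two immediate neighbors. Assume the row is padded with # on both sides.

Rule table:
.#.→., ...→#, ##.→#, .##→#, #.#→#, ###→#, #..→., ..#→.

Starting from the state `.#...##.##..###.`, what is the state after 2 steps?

#..#.#####..####
#...######..####

#...######..####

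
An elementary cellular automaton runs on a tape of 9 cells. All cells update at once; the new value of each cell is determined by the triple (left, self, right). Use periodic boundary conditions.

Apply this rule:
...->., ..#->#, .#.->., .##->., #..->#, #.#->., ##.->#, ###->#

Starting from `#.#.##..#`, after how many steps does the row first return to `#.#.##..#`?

step 1: #....###.
step 2: .#..#.##.
step 3: #.##...##
step 4: #..##.#.#
step 5: ###.#....
step 6: .##..#..#
step 7: ..###.##.
step 8: .#.##..##
step 9: ....###.#
step 10: #..#.##..
step 11: .##...###
step 12: ..##.#.##
step 13: ##.#....#
step 14: ##..#..#.
step 15: .###.##..
step 16: #.##..##.
step 17: ...###.#.
step 18: ..#.##..#
step 19: ##...###.
step 20: .##.#.##.
step 21: #.#....##
step 22: #..#..#.#
step 23: ###.##...
step 24: .##..##.#
step 25: ..###.#..
step 26: .#.##..#.
step 27: #...###.#
step 28: ##.#.##..
step 29: .#....###
step 30: ..#..#.##
step 31: ##.##...#
step 32: ##..##.#.
step 33: .###.#...
step 34: #.##..#..
step 35: ...###.##
step 36: #.#.##..#

36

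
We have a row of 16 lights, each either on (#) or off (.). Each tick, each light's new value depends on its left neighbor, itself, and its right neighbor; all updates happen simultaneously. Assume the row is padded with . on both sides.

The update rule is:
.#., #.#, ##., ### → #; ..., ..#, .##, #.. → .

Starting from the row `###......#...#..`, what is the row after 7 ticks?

..#......#...#..

tick 1: .##......#...#..
tick 2: ..#......#...#..
tick 3: ..#......#...#..  (fixed point — unchanged through tick 7)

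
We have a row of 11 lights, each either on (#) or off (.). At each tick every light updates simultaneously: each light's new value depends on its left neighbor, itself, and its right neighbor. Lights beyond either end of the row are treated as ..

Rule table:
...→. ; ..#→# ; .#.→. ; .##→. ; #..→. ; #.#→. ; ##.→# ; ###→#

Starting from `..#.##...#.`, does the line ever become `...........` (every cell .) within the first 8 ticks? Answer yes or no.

tick 1: .#...#..#..
tick 2: #...#..#...
tick 3: ...#..#....
tick 4: ..#..#.....
tick 5: .#..#......
tick 6: #..#.......
tick 7: ..#........
tick 8: .#.........
tick 8 is .#........., still not uniform .

no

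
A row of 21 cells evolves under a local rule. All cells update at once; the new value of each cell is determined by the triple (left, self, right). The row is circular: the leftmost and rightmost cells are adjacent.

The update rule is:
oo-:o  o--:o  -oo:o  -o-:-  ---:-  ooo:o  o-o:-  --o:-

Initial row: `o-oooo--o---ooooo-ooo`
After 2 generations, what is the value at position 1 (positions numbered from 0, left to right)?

-

o-ooooo--o--ooooo-ooo
o-oooooo--o-ooooo-ooo
position 1 holds -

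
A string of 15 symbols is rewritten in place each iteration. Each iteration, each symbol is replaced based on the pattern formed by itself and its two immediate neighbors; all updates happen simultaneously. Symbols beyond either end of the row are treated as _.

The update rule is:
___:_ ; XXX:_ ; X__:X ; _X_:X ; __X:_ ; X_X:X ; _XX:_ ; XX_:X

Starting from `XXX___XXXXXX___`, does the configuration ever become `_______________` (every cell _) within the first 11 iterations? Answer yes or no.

__XX_______XX__
___XX_______XX_
____XX_______XX
_____XX_______X
______XX______X
_______XX_____X
________XX____X
_________XX___X
__________XX__X
___________XX_X
____________XXX
iteration 11 is ____________XXX, still not uniform _

no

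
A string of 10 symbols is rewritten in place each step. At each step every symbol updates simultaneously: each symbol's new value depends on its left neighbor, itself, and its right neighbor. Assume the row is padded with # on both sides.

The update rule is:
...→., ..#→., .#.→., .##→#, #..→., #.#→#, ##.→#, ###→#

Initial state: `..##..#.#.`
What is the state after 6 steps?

..##...#.#
..##....##
..##....##  (fixed point — unchanged through step 6)

..##....##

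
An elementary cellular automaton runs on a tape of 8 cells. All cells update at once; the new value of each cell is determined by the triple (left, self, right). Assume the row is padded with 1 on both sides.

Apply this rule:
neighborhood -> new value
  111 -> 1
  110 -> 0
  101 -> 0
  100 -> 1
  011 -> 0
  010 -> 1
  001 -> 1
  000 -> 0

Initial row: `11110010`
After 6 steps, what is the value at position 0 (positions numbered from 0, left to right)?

1

step 1: 11101110
step 2: 11000100
step 3: 10101111
step 4: 00100111
step 5: 11111011
step 6: 11110001
position 0 holds 1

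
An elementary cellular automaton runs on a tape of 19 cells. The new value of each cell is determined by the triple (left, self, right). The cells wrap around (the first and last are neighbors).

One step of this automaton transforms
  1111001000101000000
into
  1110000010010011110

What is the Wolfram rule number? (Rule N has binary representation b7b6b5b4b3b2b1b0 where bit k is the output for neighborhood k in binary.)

169

position 1: 111 → 1  (bit 7 = 1)
position 3: 110 → 0  (bit 6 = 0)
position 11: 101 → 1  (bit 5 = 1)
position 4: 100 → 0  (bit 4 = 0)
position 0: 011 → 1  (bit 3 = 1)
position 6: 010 → 0  (bit 2 = 0)
position 5: 001 → 0  (bit 1 = 0)
position 8: 000 → 1  (bit 0 = 1)
bits b7..b0 = 10101001 = 169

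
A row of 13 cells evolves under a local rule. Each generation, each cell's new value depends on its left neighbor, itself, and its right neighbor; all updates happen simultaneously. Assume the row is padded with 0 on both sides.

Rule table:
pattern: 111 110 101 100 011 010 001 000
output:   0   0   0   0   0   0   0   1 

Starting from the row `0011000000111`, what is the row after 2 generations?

1000011110000
0011000000111

0011000000111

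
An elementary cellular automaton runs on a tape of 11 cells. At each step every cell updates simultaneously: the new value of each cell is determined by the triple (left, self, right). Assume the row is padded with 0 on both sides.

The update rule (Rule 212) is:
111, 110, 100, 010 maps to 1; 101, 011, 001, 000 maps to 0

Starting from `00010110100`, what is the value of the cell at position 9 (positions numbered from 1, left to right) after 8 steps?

1

00010010110
00011010011
00001011001
00001001101
00001100101
00000110101
00000010101
00000010101
position 9 holds 1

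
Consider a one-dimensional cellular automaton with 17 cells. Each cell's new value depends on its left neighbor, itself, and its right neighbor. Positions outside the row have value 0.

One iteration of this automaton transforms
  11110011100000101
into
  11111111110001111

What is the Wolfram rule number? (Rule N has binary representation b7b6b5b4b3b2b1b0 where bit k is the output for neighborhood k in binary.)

254

position 1: 111 → 1  (bit 7 = 1)
position 3: 110 → 1  (bit 6 = 1)
position 15: 101 → 1  (bit 5 = 1)
position 4: 100 → 1  (bit 4 = 1)
position 0: 011 → 1  (bit 3 = 1)
position 14: 010 → 1  (bit 2 = 1)
position 5: 001 → 1  (bit 1 = 1)
position 10: 000 → 0  (bit 0 = 0)
bits b7..b0 = 11111110 = 254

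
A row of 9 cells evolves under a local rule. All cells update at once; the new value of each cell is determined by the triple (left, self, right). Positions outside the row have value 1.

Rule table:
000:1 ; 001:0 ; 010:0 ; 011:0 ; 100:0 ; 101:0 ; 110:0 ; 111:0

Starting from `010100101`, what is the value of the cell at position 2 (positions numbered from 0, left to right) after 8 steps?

000000000
011111110
000000000  (repeats step 1; period 2)
step 8: 011111110
position 2 holds 1

1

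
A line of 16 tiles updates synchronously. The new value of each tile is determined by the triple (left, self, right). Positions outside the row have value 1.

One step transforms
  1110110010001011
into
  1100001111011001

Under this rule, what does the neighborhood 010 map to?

At position 8 the neighborhood is 010; the next row has 1 there.

1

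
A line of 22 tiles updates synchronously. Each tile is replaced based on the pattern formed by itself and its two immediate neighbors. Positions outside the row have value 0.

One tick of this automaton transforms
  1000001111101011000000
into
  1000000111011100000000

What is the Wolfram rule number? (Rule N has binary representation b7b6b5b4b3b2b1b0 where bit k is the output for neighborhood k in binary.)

position 7: 111 → 1  (bit 7 = 1)
position 10: 110 → 0  (bit 6 = 0)
position 11: 101 → 1  (bit 5 = 1)
position 1: 100 → 0  (bit 4 = 0)
position 6: 011 → 0  (bit 3 = 0)
position 0: 010 → 1  (bit 2 = 1)
position 5: 001 → 0  (bit 1 = 0)
position 2: 000 → 0  (bit 0 = 0)
bits b7..b0 = 10100100 = 164

164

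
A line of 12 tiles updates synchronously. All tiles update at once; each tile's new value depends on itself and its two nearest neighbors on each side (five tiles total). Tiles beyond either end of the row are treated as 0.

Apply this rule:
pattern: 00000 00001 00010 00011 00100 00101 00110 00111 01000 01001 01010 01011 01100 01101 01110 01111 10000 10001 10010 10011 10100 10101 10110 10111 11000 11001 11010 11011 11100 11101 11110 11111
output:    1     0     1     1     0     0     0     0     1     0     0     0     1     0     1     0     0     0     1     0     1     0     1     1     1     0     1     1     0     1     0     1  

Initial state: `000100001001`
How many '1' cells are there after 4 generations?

5

101010010010
000010100101
110100101001
001101001010
count of 1: 5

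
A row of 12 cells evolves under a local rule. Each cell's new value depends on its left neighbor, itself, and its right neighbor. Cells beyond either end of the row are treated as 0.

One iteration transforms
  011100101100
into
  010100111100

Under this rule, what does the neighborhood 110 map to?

1

At position 3 the neighborhood is 110; the next row has 1 there.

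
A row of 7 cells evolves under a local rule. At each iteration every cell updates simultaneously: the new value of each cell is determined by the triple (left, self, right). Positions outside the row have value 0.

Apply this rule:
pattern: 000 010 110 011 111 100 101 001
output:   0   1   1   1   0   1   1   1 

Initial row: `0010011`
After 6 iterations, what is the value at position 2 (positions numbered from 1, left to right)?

0

0111111
1100001
1110011
1011111
1110001
1011011
position 2 holds 0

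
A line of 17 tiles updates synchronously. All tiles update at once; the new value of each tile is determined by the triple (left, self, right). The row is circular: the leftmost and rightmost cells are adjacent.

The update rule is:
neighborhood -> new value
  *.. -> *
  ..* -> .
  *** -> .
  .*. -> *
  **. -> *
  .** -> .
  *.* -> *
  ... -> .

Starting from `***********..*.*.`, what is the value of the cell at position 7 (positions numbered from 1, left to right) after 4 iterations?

..........**.****
*..........**...*
**..........**...
.**..........**..
position 7 holds .

.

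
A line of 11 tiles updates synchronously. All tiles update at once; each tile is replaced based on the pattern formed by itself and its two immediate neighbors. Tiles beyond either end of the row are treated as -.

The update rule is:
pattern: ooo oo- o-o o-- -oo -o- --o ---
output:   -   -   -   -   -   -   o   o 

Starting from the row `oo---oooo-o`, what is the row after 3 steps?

step 1: ---oo------
step 2: ooo---ooooo
step 3: ----oo-----

----oo-----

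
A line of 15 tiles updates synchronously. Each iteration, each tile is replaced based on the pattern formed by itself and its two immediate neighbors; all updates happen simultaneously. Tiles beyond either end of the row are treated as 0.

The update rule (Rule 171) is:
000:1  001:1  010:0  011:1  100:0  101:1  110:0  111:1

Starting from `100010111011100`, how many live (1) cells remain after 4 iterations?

001101110111001
111011101110010
110111011100100
101110111001001
count of 1: 9

9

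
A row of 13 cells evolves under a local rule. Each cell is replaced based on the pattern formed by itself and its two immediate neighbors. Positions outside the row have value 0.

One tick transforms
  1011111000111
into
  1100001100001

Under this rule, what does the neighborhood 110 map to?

At position 6 the neighborhood is 110; the next row has 1 there.

1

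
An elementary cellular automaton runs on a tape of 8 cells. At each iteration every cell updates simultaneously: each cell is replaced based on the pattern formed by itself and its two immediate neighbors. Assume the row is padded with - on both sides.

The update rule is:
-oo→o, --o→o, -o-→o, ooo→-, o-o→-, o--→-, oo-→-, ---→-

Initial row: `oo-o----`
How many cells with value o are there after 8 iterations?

2

o--o----
o-oo----
o-o-----
o-o-----  (fixed point — unchanged through iteration 8)
count of o: 2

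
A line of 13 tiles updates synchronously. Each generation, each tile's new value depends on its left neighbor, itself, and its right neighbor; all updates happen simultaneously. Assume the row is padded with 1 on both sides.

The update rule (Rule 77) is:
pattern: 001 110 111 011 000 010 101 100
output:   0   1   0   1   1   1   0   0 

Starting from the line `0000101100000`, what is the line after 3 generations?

0110101101010

0110101101110
0110101101010
0110101101010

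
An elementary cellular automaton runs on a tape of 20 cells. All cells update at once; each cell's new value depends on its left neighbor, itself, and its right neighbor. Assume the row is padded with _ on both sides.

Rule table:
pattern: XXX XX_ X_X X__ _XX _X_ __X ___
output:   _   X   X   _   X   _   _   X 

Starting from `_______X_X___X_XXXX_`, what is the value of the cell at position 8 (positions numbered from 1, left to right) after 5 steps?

XXXXXX__X__X__XX__X_
X____X________XX____
__XX___XXXXXX_XX_XXX
X_XX_X_X____XXXXXX_X
_XXXX_X__XX_X____XX_
position 8 holds _

_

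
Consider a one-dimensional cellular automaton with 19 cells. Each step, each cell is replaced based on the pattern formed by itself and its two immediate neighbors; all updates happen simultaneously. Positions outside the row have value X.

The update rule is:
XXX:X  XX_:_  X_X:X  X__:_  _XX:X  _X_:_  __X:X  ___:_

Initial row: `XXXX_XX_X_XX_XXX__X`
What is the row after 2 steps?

step 1: XXX_XX_X_XX_XXX__XX
step 2: XX_XX_X_XX_XXX__XXX

XX_XX_X_XX_XXX__XXX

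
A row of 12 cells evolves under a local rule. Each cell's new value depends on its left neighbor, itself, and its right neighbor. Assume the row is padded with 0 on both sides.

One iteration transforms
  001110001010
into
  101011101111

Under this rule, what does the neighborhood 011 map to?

1

At position 2 the neighborhood is 011; the next row has 1 there.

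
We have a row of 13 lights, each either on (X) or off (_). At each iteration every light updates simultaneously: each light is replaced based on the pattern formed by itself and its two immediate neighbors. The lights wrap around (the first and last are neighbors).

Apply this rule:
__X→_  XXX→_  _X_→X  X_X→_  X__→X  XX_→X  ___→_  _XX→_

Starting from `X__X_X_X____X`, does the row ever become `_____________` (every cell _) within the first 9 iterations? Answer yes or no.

no

XX_X_X_XX____
_X_X_X__XX___
_X_X_XX__XX__
_X_X__XX__XX_
_X_XX__XX__XX
_X__XX__XX__X
_XX__XX__XX_X
__XX__XX__X_X
X__XX__XX_X_X
iteration 9 is X__XX__XX_X_X, still not uniform _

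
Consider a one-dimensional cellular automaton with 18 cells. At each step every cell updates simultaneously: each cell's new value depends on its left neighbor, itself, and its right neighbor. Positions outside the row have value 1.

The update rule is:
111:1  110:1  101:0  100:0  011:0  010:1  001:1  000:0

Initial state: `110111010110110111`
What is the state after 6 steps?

110101010110110101

step 1: 110011010010010011
step 2: 110101010110110101
step 3: 110101010010010100
step 4: 110101010110110101  (repeats step 2; period 2)
step 6: 110101010110110101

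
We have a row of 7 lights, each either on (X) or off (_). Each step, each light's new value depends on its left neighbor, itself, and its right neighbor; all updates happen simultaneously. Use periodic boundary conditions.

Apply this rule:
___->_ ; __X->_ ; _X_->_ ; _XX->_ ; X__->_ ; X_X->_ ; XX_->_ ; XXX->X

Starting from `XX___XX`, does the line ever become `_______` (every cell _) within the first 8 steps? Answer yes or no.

X_____X
_______
all cells are _ at step 2

yes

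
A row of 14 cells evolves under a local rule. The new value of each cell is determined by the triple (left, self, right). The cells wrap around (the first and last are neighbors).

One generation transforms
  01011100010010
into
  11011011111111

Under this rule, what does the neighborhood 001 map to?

1

At position 0 the neighborhood is 001; the next row has 1 there.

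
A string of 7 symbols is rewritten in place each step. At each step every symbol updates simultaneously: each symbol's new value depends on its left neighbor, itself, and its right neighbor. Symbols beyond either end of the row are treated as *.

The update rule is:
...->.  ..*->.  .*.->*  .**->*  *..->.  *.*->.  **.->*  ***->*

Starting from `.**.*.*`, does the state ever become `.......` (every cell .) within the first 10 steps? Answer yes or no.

.**.*.*  (fixed point — unchanged through step 10)
step 10 is .**.*.*, still not uniform .

no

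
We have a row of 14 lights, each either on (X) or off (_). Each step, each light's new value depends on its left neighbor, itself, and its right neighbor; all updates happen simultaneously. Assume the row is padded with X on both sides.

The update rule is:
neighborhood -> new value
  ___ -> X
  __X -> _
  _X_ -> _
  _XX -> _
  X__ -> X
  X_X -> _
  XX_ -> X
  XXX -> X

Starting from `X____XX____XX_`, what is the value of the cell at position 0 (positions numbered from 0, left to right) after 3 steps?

XXXX__XXXX__X_
XXXXX__XXXX___
XXXXXX__XXXXX_
position 0 holds X

X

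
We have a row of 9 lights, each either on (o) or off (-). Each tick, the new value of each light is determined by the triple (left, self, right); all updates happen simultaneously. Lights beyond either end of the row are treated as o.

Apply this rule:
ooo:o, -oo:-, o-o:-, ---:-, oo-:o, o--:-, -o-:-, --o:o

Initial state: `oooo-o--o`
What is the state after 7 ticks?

oooo---o-

tick 1: oooo---o-
tick 2: oooo--o--
tick 3: oooo-o--o  (repeats tick 0; period 3)
tick 7: oooo---o-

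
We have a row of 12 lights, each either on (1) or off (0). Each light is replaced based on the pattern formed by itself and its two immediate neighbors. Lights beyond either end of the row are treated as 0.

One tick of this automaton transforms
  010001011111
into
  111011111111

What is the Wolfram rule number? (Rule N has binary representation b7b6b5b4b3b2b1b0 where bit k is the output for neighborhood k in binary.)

254

position 8: 111 → 1  (bit 7 = 1)
position 11: 110 → 1  (bit 6 = 1)
position 6: 101 → 1  (bit 5 = 1)
position 2: 100 → 1  (bit 4 = 1)
position 7: 011 → 1  (bit 3 = 1)
position 1: 010 → 1  (bit 2 = 1)
position 0: 001 → 1  (bit 1 = 1)
position 3: 000 → 0  (bit 0 = 0)
bits b7..b0 = 11111110 = 254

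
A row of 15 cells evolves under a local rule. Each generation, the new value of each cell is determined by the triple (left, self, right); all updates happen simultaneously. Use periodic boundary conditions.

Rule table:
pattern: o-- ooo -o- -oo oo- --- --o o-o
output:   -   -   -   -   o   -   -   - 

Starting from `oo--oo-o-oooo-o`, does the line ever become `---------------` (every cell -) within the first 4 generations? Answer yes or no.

yes

-o---o------o--
---------------
all cells are - at generation 2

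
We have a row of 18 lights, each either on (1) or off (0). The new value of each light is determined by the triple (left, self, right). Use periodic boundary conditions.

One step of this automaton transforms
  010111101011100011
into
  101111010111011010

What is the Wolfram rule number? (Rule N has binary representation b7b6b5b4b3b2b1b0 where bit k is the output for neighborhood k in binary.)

185

position 4: 111 → 1  (bit 7 = 1)
position 6: 110 → 0  (bit 6 = 0)
position 0: 101 → 1  (bit 5 = 1)
position 13: 100 → 1  (bit 4 = 1)
position 3: 011 → 1  (bit 3 = 1)
position 1: 010 → 0  (bit 2 = 0)
position 15: 001 → 0  (bit 1 = 0)
position 14: 000 → 1  (bit 0 = 1)
bits b7..b0 = 10111001 = 185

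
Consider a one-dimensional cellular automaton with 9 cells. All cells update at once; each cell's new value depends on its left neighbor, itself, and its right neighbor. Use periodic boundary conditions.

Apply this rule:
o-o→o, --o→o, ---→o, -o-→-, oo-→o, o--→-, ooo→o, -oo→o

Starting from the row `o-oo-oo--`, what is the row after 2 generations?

generation 1: -oooooo-o
generation 2: oooooooo-

oooooooo-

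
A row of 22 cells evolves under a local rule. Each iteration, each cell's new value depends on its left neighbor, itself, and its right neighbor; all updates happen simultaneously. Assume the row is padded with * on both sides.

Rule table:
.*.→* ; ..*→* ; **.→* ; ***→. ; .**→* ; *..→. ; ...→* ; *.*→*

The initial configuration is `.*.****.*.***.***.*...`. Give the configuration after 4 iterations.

****..*****.***.***.**
...*.**...***.***.***.
.******.***.***.***.**
**....***.***.***.***.

**....***.***.***.***.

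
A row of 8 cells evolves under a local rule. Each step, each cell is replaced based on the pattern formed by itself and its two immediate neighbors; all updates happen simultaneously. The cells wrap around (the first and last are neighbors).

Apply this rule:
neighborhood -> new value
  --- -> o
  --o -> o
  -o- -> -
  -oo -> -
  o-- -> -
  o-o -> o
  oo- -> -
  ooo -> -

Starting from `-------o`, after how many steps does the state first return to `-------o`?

16

-oooooo-
o-------
--oooooo
-o------
o--ooooo
--o-----
oo--oooo
---o----
ooo--ooo
----o---
oooo--oo
-----o--
ooooo--o
------o-
oooooo--
-------o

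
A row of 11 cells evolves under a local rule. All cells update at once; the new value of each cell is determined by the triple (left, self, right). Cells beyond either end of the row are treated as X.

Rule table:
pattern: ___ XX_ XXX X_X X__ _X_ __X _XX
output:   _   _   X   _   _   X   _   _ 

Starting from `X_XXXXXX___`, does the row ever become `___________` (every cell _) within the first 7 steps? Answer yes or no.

yes

___XXXX____
____XX_____
___________
all cells are _ at step 3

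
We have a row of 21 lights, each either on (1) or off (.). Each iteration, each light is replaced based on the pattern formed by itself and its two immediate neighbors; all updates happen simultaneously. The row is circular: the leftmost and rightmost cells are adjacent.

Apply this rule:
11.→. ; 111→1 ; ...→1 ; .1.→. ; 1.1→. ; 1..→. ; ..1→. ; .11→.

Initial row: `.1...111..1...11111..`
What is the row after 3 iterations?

...1111..1..111...111

...1..1.....1..111..1
.1......111.....1....
...1111..1..111...111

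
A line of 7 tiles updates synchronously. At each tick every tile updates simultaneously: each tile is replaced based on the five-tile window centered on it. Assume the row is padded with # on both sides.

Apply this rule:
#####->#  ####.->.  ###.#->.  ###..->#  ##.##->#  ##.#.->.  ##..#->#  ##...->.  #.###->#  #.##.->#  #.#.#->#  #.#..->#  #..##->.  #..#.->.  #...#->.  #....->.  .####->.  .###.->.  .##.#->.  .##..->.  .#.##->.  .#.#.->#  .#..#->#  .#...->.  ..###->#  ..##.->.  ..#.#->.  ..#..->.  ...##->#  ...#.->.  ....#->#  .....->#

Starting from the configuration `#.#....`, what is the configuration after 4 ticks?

..#..##
#..#.#.
##..##.
.##...#

.##...#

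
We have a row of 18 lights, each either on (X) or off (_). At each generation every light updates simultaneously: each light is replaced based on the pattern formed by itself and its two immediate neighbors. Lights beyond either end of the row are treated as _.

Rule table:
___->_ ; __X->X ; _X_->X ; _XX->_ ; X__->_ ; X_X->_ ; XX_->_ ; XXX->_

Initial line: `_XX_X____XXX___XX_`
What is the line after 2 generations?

X__XX__XX____XX___

X___X___X_____X___
X__XX__XX____XX___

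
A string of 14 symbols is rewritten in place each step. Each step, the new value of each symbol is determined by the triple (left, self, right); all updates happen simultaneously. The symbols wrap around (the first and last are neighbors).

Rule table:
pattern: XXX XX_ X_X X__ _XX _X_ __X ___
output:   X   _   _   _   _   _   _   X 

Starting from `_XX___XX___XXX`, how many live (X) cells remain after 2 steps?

____X____X__X_
XXX___XX______
count of X: 5

5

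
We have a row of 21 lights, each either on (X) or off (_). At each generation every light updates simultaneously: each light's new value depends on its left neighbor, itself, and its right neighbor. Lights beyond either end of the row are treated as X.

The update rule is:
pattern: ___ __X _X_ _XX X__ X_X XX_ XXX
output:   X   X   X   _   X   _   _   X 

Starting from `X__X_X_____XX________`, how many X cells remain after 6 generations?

_XXX_XXXXXX__XXXXXXXX
__X___XXXX_XX_XXXXXXX
XXXXXX_XX______XXXXXX
XXXXX____XXXXXX_XXXXX
XXXX_XXXX_XXXX___XXXX
XXX___XX___XX_XXX_XXX
count of X: 13

13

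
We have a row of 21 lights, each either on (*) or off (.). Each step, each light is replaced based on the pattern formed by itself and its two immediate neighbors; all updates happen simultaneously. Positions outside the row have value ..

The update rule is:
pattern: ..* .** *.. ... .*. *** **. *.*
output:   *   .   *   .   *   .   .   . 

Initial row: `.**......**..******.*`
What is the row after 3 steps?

.....**....****...*..

*..*....*..**.......*
*****..****..*.....**
.....**....****...*..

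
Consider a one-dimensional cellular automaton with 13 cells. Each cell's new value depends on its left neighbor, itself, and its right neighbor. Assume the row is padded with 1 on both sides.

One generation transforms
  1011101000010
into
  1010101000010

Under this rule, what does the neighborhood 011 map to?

At position 2 the neighborhood is 011; the next row has 1 there.

1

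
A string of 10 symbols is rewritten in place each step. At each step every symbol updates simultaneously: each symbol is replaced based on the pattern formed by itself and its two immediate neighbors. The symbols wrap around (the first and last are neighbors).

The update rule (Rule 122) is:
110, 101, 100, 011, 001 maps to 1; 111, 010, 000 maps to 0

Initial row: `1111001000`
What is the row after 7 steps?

1001110101
1111011011
0001111110
0011000011
1111100111
0000111100
0001100110

0001100110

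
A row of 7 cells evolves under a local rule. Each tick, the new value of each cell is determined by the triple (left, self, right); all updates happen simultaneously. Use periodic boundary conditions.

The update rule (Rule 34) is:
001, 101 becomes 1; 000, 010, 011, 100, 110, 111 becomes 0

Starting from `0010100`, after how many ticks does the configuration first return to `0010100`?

0101000
1010000
0100001
1000010
0000101
0001010
0010100

7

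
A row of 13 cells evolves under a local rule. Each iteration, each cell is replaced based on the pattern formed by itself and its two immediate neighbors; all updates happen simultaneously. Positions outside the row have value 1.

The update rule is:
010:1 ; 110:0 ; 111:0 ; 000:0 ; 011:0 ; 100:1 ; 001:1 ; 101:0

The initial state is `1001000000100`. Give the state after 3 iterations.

iteration 1: 0111100001111
iteration 2: 0000010010000
iteration 3: 1000111111001

1000111111001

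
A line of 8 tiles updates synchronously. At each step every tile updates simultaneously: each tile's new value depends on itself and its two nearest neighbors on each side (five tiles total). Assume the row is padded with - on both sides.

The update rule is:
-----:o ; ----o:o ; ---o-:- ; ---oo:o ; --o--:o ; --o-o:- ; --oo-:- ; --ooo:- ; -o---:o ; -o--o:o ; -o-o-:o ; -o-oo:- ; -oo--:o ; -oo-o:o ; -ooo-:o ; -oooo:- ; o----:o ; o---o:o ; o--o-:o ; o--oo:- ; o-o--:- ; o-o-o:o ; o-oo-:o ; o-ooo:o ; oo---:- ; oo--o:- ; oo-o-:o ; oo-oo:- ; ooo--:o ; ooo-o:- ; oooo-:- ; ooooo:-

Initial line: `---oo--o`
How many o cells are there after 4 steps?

ooo-o-oo
-o-oo-oo
---oo-oo
ooo-o-oo
count of o: 6

6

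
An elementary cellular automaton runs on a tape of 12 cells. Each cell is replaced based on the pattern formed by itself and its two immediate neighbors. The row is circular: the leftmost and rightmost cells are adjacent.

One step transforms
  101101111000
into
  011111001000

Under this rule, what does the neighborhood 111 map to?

0

At position 6 the neighborhood is 111; the next row has 0 there.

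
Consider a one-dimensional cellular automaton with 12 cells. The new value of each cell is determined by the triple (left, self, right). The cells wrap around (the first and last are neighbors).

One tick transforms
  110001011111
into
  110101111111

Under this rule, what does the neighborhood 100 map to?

0

At position 2 the neighborhood is 100; the next row has 0 there.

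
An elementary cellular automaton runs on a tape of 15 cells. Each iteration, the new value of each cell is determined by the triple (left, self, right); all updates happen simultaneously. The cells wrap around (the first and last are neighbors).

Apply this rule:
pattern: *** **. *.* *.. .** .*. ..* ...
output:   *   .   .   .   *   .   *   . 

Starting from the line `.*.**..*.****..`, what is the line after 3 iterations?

.*..*..***...*.

*..*..*..***...
..*..*..***...*
.*..*..***...*.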